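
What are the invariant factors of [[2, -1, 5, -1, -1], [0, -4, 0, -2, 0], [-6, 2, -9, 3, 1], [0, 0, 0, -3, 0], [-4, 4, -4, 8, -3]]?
The Jordan structure of A has elementary divisors (x + 4)^2, (x + 3)^2, (x + 3). Arranging the block sizes at each eigenvalue in decreasing order and taking row products gives the invariant factors.

Invariant factors (smallest first, each dividing the next): x + 3, (x + 3)^2(x + 4)^2.

Check: the last factor (x + 3)^2(x + 4)^2 is the minimal polynomial, and the product (x + 3)^3(x + 4)^2 is the characteristic polynomial.

x + 3, (x + 3)^2(x + 4)^2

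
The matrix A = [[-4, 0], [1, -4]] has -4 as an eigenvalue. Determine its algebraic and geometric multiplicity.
The characteristic polynomial is (x + 4)^2, so the factor x + 4 appears with exponent 2: the algebraic multiplicity is 2.

rank(A + 4I) = 1, so the eigenspace has dimension 2 - 1 = 1: the geometric multiplicity is 1.

Since 1 < 2, A is not diagonalizable.

algebraic multiplicity 2, geometric multiplicity 1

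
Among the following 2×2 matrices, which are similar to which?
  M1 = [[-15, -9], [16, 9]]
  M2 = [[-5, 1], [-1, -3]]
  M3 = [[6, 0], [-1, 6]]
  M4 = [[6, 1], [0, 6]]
3 classes: {M1}, {M2}, {M3, M4}

Characteristic polynomials: χ_{M1} = (x + 3)^2, χ_{M2} = (x + 4)^2, χ_{M3} = (x - 6)^2, χ_{M4} = (x - 6)^2.

{M1}: invariant factors (x + 3)^2.

{M2}: invariant factors (x + 4)^2.

{M3, M4}: invariant factors (x - 6)^2.

Matrices are similar if and only if their invariant-factor lists agree; the partition into similarity classes is {M1}, {M2}, {M3, M4}.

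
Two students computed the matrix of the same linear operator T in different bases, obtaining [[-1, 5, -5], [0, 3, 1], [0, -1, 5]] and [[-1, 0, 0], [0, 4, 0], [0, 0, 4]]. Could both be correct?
Both have characteristic polynomial (x - 4)^2(x + 1), but the minimal polynomial of A is (x - 4)^2(x + 1) while the minimal polynomial of B is (x - 4)(x + 1). The minimal polynomial is a similarity invariant, so A and B are not similar.

No.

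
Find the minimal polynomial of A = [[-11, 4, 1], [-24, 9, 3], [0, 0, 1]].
m_A(x) = (x - 1)^2(x + 3)

The characteristic polynomial factors as (x - 1)^2(x + 3). The minimal polynomial is ∏(x - λ)^{k_λ} where k_λ is the size of the largest Jordan block at λ.

For λ = -3: rank(A + 3I) = 2, and the largest Jordan block has size 1 (the smallest k with rank((A + 3I)^k) = rank((A + 3I)^(k+1))).
For λ = 1: rank(A - I) = 2, and the largest Jordan block has size 2 (the smallest k with rank((A - I)^k) = rank((A - I)^(k+1))).

So m_A(x) = (x - 1)^2(x + 3).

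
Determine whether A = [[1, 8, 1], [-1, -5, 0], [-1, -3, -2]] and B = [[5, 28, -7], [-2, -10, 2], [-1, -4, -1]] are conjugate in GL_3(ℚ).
Both have characteristic polynomial (x + 2)^3, but the minimal polynomial of A is (x + 2)^3 while the minimal polynomial of B is (x + 2)^2. The minimal polynomial is a similarity invariant, so A and B are not similar.

No.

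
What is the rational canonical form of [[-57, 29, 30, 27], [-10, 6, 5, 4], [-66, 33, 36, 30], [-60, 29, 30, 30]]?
The invariant factors of A (the non-unit diagonal entries of the Smith normal form of xI - A over ℚ[x]) are x - 3, (x - 6)(x - 3)^2, each dividing the next. The characteristic polynomial is their product, (x - 6)(x - 3)^3.

The rational canonical form is the block-diagonal matrix of companion matrices C(f_i):
R = [[3, 0, 0, 0], [0, 0, 0, 54], [0, 1, 0, -45], [0, 0, 1, 12]].

R = [[3, 0, 0, 0], [0, 0, 0, 54], [0, 1, 0, -45], [0, 0, 1, 12]]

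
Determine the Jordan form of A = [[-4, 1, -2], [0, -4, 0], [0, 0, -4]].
The characteristic polynomial is det(xI - A) = (x + 4)^3, so the eigenvalues are -4 (algebraic multiplicity 3).

For λ = -4: rank(A + 4I) = 1, rank((A + 4I)^2) = 0. The eigenspace has dimension 3 - 1 = 2, so there are 2 Jordan blocks; the rank sequence gives block sizes [2, 1].

Assembling the blocks gives the Jordan form J above.

J = [[-4, 1, 0], [0, -4, 0], [0, 0, -4]]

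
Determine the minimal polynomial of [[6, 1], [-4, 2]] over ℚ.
The characteristic polynomial factors as (x - 4)^2. The minimal polynomial is ∏(x - λ)^{k_λ} where k_λ is the size of the largest Jordan block at λ.

For λ = 4: rank(A - 4I) = 1, and the largest Jordan block has size 2 (the smallest k with rank((A - 4I)^k) = rank((A - 4I)^(k+1))).

So m_A(x) = (x - 4)^2.

m_A(x) = (x - 4)^2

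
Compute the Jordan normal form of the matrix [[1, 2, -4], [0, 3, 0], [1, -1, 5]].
The characteristic polynomial is det(xI - A) = (x - 3)^3, so the eigenvalues are 3 (algebraic multiplicity 3).

For λ = 3: rank(A - 3I) = 1, rank((A - 3I)^2) = 0. The eigenspace has dimension 3 - 1 = 2, so there are 2 Jordan blocks; the rank sequence gives block sizes [2, 1].

Assembling the blocks gives the Jordan form J above.

J = [[3, 1, 0], [0, 3, 0], [0, 0, 3]]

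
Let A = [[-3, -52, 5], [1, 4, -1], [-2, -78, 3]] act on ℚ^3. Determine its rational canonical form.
R = [[0, 0, -100], [1, 0, 25], [0, 1, 4]]

The invariant factors of A (the non-unit diagonal entries of the Smith normal form of xI - A over ℚ[x]) are (x - 5)(x - 4)(x + 5), each dividing the next. The characteristic polynomial is their product, (x - 5)(x - 4)(x + 5).

The rational canonical form is the block-diagonal matrix of companion matrices C(f_i):
R = [[0, 0, -100], [1, 0, 25], [0, 1, 4]].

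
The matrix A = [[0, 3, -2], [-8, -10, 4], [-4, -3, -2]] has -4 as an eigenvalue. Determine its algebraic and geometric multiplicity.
The characteristic polynomial is (x + 4)^3, so the factor x + 4 appears with exponent 3: the algebraic multiplicity is 3.

rank(A + 4I) = 1, so the eigenspace has dimension 3 - 1 = 2: the geometric multiplicity is 2.

Since 2 < 3, A is not diagonalizable.

algebraic multiplicity 3, geometric multiplicity 2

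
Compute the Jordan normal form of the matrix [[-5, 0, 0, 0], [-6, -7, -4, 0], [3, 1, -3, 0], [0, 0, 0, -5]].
The characteristic polynomial is det(xI - A) = (x + 5)^4, so the eigenvalues are -5 (algebraic multiplicity 4).

For λ = -5: rank(A + 5I) = 1, rank((A + 5I)^2) = 0. The eigenspace has dimension 4 - 1 = 3, so there are 3 Jordan blocks; the rank sequence gives block sizes [2, 1, 1].

Assembling the blocks gives the Jordan form J above.

J = [[-5, 1, 0, 0], [0, -5, 0, 0], [0, 0, -5, 0], [0, 0, 0, -5]]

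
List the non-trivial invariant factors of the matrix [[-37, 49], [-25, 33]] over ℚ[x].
(x + 2)^2

The Jordan structure of A has elementary divisors (x + 2)^2. Arranging the block sizes at each eigenvalue in decreasing order and taking row products gives the invariant factors.

Invariant factors (smallest first, each dividing the next): (x + 2)^2.

Check: the last factor (x + 2)^2 is the minimal polynomial, and the product (x + 2)^2 is the characteristic polynomial.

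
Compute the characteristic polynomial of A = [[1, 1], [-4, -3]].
xI - A = [[x - 1, -1], [4, x + 3]].

Expanding det(xI - A) along the first row:
det(xI - A) = + (x - 1)·det([[x + 3]]) - (-1)·det([[4]]).

Evaluating gives χ_A(x) = x^2 + 2x + 1 = (x + 1)^2.

χ_A(x) = (x + 1)^2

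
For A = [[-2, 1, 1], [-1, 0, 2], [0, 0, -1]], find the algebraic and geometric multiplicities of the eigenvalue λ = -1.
The characteristic polynomial is (x + 1)^3, so the factor x + 1 appears with exponent 3: the algebraic multiplicity is 3.

rank(A + I) = 2, so the eigenspace has dimension 3 - 2 = 1: the geometric multiplicity is 1.

Since 1 < 3, A is not diagonalizable.

algebraic multiplicity 3, geometric multiplicity 1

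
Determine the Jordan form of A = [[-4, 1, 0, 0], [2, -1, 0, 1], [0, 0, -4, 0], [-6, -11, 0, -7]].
J = [[-4, 1, 0, 0], [0, -4, 1, 0], [0, 0, -4, 0], [0, 0, 0, -4]]

The characteristic polynomial is det(xI - A) = (x + 4)^4, so the eigenvalues are -4 (algebraic multiplicity 4).

For λ = -4: rank(A + 4I) = 2, rank((A + 4I)^2) = 1, rank((A + 4I)^3) = 0. The eigenspace has dimension 4 - 2 = 2, so there are 2 Jordan blocks; the rank sequence gives block sizes [3, 1].

Assembling the blocks gives the Jordan form J above.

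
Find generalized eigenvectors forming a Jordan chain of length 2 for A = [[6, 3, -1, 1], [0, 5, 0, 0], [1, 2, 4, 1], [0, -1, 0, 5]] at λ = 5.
v_1 = [[-2, 1, -1, 1]]^T, v_2 = [[3, 0, 2, -1]]^T

We seek v_1 ∈ ker((A - 5I)^2) \ ker(A - 5I), then set v_{i+1} = (A - 5I) v_i.

One such chain is v_1 = [[-2, 1, -1, 1]]^T, v_2 = [[3, 0, 2, -1]]^T. Check: (A - 5I) v_2 = [[0, 0, 0, 0]]^T = 0.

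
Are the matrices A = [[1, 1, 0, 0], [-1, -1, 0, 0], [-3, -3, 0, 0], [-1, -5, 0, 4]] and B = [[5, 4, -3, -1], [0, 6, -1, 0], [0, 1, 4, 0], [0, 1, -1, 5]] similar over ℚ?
No.

trace(A) = 4 but trace(B) = 20. The trace is a similarity invariant, so A and B are not similar.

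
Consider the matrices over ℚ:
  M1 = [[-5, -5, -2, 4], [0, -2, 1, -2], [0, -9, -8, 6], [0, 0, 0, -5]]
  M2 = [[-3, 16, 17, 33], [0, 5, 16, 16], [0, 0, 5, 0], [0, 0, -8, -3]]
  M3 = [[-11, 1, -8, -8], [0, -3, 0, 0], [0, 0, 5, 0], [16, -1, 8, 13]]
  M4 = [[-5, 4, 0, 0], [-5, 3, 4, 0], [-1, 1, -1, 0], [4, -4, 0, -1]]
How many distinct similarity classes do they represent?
3 classes: {M1}, {M2, M3}, {M4}

Characteristic polynomials: χ_{M1} = (x + 5)^4, χ_{M2} = (x - 5)^2(x + 3)^2, χ_{M3} = (x - 5)^2(x + 3)^2, χ_{M4} = (x + 1)^4.

{M1}: invariant factors x + 5, (x + 5)^3.

{M2, M3}: invariant factors x - 5, (x - 5)(x + 3)^2.

{M4}: invariant factors x + 1, (x + 1)^3.

Matrices are similar if and only if their invariant-factor lists agree; the partition into similarity classes is {M1}, {M2, M3}, {M4}.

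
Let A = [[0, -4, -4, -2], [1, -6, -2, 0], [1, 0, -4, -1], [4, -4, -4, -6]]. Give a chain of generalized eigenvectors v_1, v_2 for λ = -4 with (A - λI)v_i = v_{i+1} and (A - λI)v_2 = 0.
We seek v_1 ∈ ker((A + 4I)^2) \ ker(A + 4I), then set v_{i+1} = (A + 4I) v_i.

One such chain is v_1 = [[3, 1, 0, 3]]^T, v_2 = [[2, 1, 0, 2]]^T. Check: (A + 4I) v_2 = [[0, 0, 0, 0]]^T = 0.

v_1 = [[3, 1, 0, 3]]^T, v_2 = [[2, 1, 0, 2]]^T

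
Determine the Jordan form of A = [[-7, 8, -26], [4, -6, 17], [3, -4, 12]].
J = [[-1, 0, 0], [0, 0, 1], [0, 0, 0]]

The characteristic polynomial is det(xI - A) = x^2(x + 1), so the eigenvalues are -1 (algebraic multiplicity 1), 0 (algebraic multiplicity 2).

For λ = -1: algebraic multiplicity 1 gives one 1×1 block.

For λ = 0: rank(A) = 2, rank(A^2) = 1. The eigenspace has dimension 3 - 2 = 1, so there is 1 Jordan block; the rank sequence gives block sizes [2].

Assembling the blocks gives the Jordan form J above.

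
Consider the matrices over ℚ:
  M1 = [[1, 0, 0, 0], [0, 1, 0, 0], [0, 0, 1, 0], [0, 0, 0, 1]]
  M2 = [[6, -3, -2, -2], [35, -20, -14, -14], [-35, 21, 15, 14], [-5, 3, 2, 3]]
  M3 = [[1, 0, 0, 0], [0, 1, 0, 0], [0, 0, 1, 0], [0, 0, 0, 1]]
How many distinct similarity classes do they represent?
Characteristic polynomials: χ_{M1} = (x - 1)^4, χ_{M2} = (x - 1)^4, χ_{M3} = (x - 1)^4.

{M1, M3}: invariant factors x - 1, x - 1, x - 1, x - 1.

{M2}: invariant factors x - 1, x - 1, (x - 1)^2.

Matrices are similar if and only if their invariant-factor lists agree; the partition into similarity classes is {M1, M3}, {M2}.

2 classes: {M1, M3}, {M2}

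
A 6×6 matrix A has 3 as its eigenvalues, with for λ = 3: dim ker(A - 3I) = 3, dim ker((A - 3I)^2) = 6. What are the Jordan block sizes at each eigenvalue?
λ = 3: successive nullity increments [3, 3] count blocks of size ≥ k; block sizes are [2, 2, 2].

Jordan blocks: (3, 2), (3, 2), (3, 2)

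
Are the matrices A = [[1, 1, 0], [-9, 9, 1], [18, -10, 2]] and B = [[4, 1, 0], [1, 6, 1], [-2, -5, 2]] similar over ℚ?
Yes.

Two matrices over a field are similar if and only if they have the same invariant factors.

Both A and B have characteristic polynomial (x - 4)^3 and minimal polynomial (x - 4)^3. Computing further, both have invariant factors (x - 4)^3. Hence A and B are similar.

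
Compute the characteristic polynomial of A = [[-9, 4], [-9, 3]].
χ_A(x) = (x + 3)^2

xI - A = [[x + 9, -4], [9, x - 3]].

Expanding det(xI - A) along the first row:
det(xI - A) = + (x + 9)·det([[x - 3]]) - (-4)·det([[9]]).

Evaluating gives χ_A(x) = x^2 + 6x + 9 = (x + 3)^2.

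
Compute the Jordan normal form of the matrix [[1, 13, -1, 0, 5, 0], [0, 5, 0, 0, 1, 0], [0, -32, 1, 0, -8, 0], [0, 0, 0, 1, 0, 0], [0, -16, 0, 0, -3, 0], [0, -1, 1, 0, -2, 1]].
J = [[1, 1, 0, 0, 0, 0], [0, 1, 1, 0, 0, 0], [0, 0, 1, 0, 0, 0], [0, 0, 0, 1, 0, 0], [0, 0, 0, 0, 1, 0], [0, 0, 0, 0, 0, 1]]

The characteristic polynomial is det(xI - A) = (x - 1)^6, so the eigenvalues are 1 (algebraic multiplicity 6).

For λ = 1: rank(A - I) = 2, rank((A - I)^2) = 1, rank((A - I)^3) = 0. The eigenspace has dimension 6 - 2 = 4, so there are 4 Jordan blocks; the rank sequence gives block sizes [3, 1, 1, 1].

Assembling the blocks gives the Jordan form J above.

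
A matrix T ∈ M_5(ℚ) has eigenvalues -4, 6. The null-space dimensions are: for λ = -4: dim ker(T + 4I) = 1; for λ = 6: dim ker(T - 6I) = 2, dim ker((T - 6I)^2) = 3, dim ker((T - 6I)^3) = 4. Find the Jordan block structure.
Jordan blocks: (-4, 1), (6, 3), (6, 1)

λ = -4: successive nullity increments [1] count blocks of size ≥ k; block sizes are [1].
λ = 6: successive nullity increments [2, 1, 1] count blocks of size ≥ k; block sizes are [3, 1].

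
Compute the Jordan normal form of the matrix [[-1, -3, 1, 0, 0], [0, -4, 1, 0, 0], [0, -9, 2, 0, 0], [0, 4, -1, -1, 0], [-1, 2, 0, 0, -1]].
J = [[-1, 1, 0, 0, 0], [0, -1, 1, 0, 0], [0, 0, -1, 0, 0], [0, 0, 0, -1, 1], [0, 0, 0, 0, -1]]

The characteristic polynomial is det(xI - A) = (x + 1)^5, so the eigenvalues are -1 (algebraic multiplicity 5).

For λ = -1: rank(A + I) = 3, rank((A + I)^2) = 1, rank((A + I)^3) = 0. The eigenspace has dimension 5 - 3 = 2, so there are 2 Jordan blocks; the rank sequence gives block sizes [3, 2].

Assembling the blocks gives the Jordan form J above.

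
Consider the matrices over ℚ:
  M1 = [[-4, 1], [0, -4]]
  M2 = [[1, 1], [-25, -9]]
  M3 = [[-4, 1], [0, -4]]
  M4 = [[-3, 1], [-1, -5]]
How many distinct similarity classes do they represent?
1 class: {M1, M2, M3, M4}

Characteristic polynomials: χ_{M1} = (x + 4)^2, χ_{M2} = (x + 4)^2, χ_{M3} = (x + 4)^2, χ_{M4} = (x + 4)^2.

{M1, M2, M3, M4}: invariant factors (x + 4)^2.

Matrices are similar if and only if their invariant-factor lists agree; the partition into similarity classes is {M1, M2, M3, M4}.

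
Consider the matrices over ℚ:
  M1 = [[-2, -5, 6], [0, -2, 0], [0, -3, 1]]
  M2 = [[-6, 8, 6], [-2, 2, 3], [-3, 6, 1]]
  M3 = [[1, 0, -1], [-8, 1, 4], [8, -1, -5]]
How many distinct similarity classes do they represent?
2 classes: {M1, M2}, {M3}

Characteristic polynomials: χ_{M1} = (x - 1)(x + 2)^2, χ_{M2} = (x - 1)(x + 2)^2, χ_{M3} = (x + 1)^3.

{M1, M2}: invariant factors (x - 1)(x + 2)^2.

{M3}: invariant factors (x + 1)^3.

Matrices are similar if and only if their invariant-factor lists agree; the partition into similarity classes is {M1, M2}, {M3}.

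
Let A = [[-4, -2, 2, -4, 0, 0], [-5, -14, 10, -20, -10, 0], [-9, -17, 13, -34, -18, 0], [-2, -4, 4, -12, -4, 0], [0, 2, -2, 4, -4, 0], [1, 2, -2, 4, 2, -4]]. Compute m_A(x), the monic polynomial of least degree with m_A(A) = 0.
The characteristic polynomial factors as (x + 4)^5(x + 5). The minimal polynomial is ∏(x - λ)^{k_λ} where k_λ is the size of the largest Jordan block at λ.

For λ = -5: rank(A + 5I) = 5, and the largest Jordan block has size 1 (the smallest k with rank((A + 5I)^k) = rank((A + 5I)^(k+1))).
For λ = -4: rank(A + 4I) = 2, and the largest Jordan block has size 2 (the smallest k with rank((A + 4I)^k) = rank((A + 4I)^(k+1))).

So m_A(x) = (x + 4)^2(x + 5).

m_A(x) = (x + 4)^2(x + 5)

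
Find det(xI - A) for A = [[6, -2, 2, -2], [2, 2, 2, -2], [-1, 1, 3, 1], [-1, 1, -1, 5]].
χ_A(x) = (x - 4)^4

xI - A = [[x - 6, 2, -2, 2], [-2, x - 2, -2, 2], [1, -1, x - 3, -1], [1, -1, 1, x - 5]].

Expanding det(xI - A) along the first row:
det(xI - A) = + (x - 6)·det([[x - 2, -2, 2], [-1, x - 3, -1], [-1, 1, x - 5]]) - (2)·det([[-2, -2, 2], [1, x - 3, -1], [1, 1, x - 5]]) + (-2)·det([[-2, x - 2, 2], [1, -1, -1], [1, -1, x - 5]]) - (2)·det([[-2, x - 2, -2], [1, -1, x - 3], [1, -1, 1]]).

Evaluating gives χ_A(x) = x^4 - 16x^3 + 96x^2 - 256x + 256 = (x - 4)^4.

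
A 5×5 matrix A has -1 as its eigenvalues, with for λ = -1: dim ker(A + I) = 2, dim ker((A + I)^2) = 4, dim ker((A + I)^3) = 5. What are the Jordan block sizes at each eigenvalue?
Jordan blocks: (-1, 3), (-1, 2)

λ = -1: successive nullity increments [2, 2, 1] count blocks of size ≥ k; block sizes are [3, 2].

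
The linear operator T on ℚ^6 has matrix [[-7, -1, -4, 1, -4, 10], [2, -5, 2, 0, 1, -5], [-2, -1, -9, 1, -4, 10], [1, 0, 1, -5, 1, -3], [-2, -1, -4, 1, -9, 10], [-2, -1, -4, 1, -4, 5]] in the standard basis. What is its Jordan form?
J = [[-5, 1, 0, 0, 0, 0], [0, -5, 1, 0, 0, 0], [0, 0, -5, 0, 0, 0], [0, 0, 0, -5, 1, 0], [0, 0, 0, 0, -5, 0], [0, 0, 0, 0, 0, -5]]

The characteristic polynomial is det(xI - A) = (x + 5)^6, so the eigenvalues are -5 (algebraic multiplicity 6).

For λ = -5: rank(A + 5I) = 3, rank((A + 5I)^2) = 1, rank((A + 5I)^3) = 0. The eigenspace has dimension 6 - 3 = 3, so there are 3 Jordan blocks; the rank sequence gives block sizes [3, 2, 1].

Assembling the blocks gives the Jordan form J above.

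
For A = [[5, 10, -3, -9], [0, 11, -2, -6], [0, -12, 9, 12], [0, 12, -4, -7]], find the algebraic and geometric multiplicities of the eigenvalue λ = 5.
algebraic multiplicity 3, geometric multiplicity 2

The characteristic polynomial is (x - 5)^3(x - 3), so the factor x - 5 appears with exponent 3: the algebraic multiplicity is 3.

rank(A - 5I) = 2, so the eigenspace has dimension 4 - 2 = 2: the geometric multiplicity is 2.

Since 2 < 3, A is not diagonalizable.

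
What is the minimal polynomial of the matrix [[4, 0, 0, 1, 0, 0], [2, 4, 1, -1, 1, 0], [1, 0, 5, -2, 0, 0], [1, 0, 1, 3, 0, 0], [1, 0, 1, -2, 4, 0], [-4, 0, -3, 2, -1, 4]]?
The characteristic polynomial factors as (x - 4)^6. The minimal polynomial is ∏(x - λ)^{k_λ} where k_λ is the size of the largest Jordan block at λ.

For λ = 4: rank(A - 4I) = 3, and the largest Jordan block has size 3 (the smallest k with rank((A - 4I)^k) = rank((A - 4I)^(k+1))).

So m_A(x) = (x - 4)^3.

m_A(x) = (x - 4)^3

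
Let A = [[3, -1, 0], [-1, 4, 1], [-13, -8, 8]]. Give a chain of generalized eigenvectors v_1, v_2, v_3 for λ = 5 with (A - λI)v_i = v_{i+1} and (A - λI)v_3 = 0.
We seek v_1 ∈ ker((A - 5I)^3) \ ker((A - 5I)^2), then set v_{i+1} = (A - 5I) v_i.

One such chain is v_1 = [[2, -2, 3]]^T, v_2 = [[-2, 3, -1]]^T, v_3 = [[1, -2, -1]]^T. Check: (A - 5I) v_3 = [[0, 0, 0]]^T = 0.

v_1 = [[2, -2, 3]]^T, v_2 = [[-2, 3, -1]]^T, v_3 = [[1, -2, -1]]^T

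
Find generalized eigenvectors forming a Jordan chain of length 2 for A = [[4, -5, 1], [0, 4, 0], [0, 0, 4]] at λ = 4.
We seek v_1 ∈ ker((A - 4I)^2) \ ker(A - 4I), then set v_{i+1} = (A - 4I) v_i.

One such chain is v_1 = [[0, 0, 1]]^T, v_2 = [[1, 0, 0]]^T. Check: (A - 4I) v_2 = [[0, 0, 0]]^T = 0.

v_1 = [[0, 0, 1]]^T, v_2 = [[1, 0, 0]]^T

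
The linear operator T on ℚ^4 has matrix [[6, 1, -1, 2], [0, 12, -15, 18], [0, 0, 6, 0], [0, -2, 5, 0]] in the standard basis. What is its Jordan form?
J = [[6, 1, 0, 0], [0, 6, 1, 0], [0, 0, 6, 0], [0, 0, 0, 6]]

The characteristic polynomial is det(xI - A) = (x - 6)^4, so the eigenvalues are 6 (algebraic multiplicity 4).

For λ = 6: rank(A - 6I) = 2, rank((A - 6I)^2) = 1, rank((A - 6I)^3) = 0. The eigenspace has dimension 4 - 2 = 2, so there are 2 Jordan blocks; the rank sequence gives block sizes [3, 1].

Assembling the blocks gives the Jordan form J above.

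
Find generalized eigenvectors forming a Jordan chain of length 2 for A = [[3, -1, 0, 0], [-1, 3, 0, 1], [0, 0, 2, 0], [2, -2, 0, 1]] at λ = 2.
v_1 = [[3, 2, 0, 2]]^T, v_2 = [[1, 1, 0, 0]]^T

We seek v_1 ∈ ker((A - 2I)^2) \ ker(A - 2I), then set v_{i+1} = (A - 2I) v_i.

One such chain is v_1 = [[3, 2, 0, 2]]^T, v_2 = [[1, 1, 0, 0]]^T. Check: (A - 2I) v_2 = [[0, 0, 0, 0]]^T = 0.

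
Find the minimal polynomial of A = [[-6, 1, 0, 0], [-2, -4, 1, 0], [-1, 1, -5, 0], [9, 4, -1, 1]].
The characteristic polynomial factors as (x - 1)(x + 5)^3. The minimal polynomial is ∏(x - λ)^{k_λ} where k_λ is the size of the largest Jordan block at λ.

For λ = -5: rank(A + 5I) = 3, and the largest Jordan block has size 3 (the smallest k with rank((A + 5I)^k) = rank((A + 5I)^(k+1))).
For λ = 1: rank(A - I) = 3, and the largest Jordan block has size 1 (the smallest k with rank((A - I)^k) = rank((A - I)^(k+1))).

So m_A(x) = (x - 1)(x + 5)^3.

m_A(x) = (x - 1)(x + 5)^3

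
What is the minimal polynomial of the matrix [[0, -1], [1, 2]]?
The characteristic polynomial factors as (x - 1)^2. The minimal polynomial is ∏(x - λ)^{k_λ} where k_λ is the size of the largest Jordan block at λ.

For λ = 1: rank(A - I) = 1, and the largest Jordan block has size 2 (the smallest k with rank((A - I)^k) = rank((A - I)^(k+1))).

So m_A(x) = (x - 1)^2.

m_A(x) = (x - 1)^2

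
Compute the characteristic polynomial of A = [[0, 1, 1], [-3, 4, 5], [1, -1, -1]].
χ_A(x) = (x - 1)^3

xI - A = [[x, -1, -1], [3, x - 4, -5], [-1, 1, x + 1]].

Expanding det(xI - A) along the first row:
det(xI - A) = + (x)·det([[x - 4, -5], [1, x + 1]]) - (-1)·det([[3, -5], [-1, x + 1]]) + (-1)·det([[3, x - 4], [-1, 1]]).

Evaluating gives χ_A(x) = x^3 - 3x^2 + 3x - 1 = (x - 1)^3.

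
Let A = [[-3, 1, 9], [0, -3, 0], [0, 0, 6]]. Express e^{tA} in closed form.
A has Jordan form J = [[-3, 1, 0], [0, -3, 0], [0, 0, 6]] with A = PJP^{-1}, so e^{tA} = P e^{tJ} P^{-1}.

For a Jordan block J_k(λ), e^{tJ_k(λ)} = e^{λt} · (I + tN + t^2 N^2/2! + ... + t^{k-1} N^{k-1}/(k-1)!) where N is the nilpotent superdiagonal part.

Assembling the blocks and conjugating back gives the entries of e^{tA} as shown above.

e^{tA} = [[e^{-3*t}, t*e^{-3*t}, (e^{9*t} - 1)*e^{-3*t}], [0, e^{-3*t}, 0], [0, 0, e^{6*t}]]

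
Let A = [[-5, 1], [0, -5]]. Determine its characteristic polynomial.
xI - A = [[x + 5, -1], [0, x + 5]].

Expanding det(xI - A) along the first row:
det(xI - A) = + (x + 5)·det([[x + 5]]) - (-1)·det([[0]]).

Evaluating gives χ_A(x) = x^2 + 10x + 25 = (x + 5)^2.

χ_A(x) = (x + 5)^2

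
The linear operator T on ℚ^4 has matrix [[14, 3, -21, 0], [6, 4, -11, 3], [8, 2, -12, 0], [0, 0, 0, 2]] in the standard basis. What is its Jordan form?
J = [[2, 1, 0, 0], [0, 2, 1, 0], [0, 0, 2, 0], [0, 0, 0, 2]]

The characteristic polynomial is det(xI - A) = (x - 2)^4, so the eigenvalues are 2 (algebraic multiplicity 4).

For λ = 2: rank(A - 2I) = 2, rank((A - 2I)^2) = 1, rank((A - 2I)^3) = 0. The eigenspace has dimension 4 - 2 = 2, so there are 2 Jordan blocks; the rank sequence gives block sizes [3, 1].

Assembling the blocks gives the Jordan form J above.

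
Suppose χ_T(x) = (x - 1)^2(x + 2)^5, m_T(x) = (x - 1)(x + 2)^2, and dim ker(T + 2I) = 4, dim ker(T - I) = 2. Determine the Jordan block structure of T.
λ = -2: algebraic multiplicity 5 (exponent in χ_T), largest block size 2 (exponent in m_T), 4 blocks (geometric multiplicity). These force block sizes [2, 1, 1, 1].
λ = 1: algebraic multiplicity 2 (exponent in χ_T), largest block size 1 (exponent in m_T), 2 blocks (geometric multiplicity). These force block sizes [1, 1].

Jordan blocks: (-2, 2), (-2, 1), (-2, 1), (-2, 1), (1, 1), (1, 1)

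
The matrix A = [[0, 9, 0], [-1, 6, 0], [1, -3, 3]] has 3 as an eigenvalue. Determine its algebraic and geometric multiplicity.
algebraic multiplicity 3, geometric multiplicity 2

The characteristic polynomial is (x - 3)^3, so the factor x - 3 appears with exponent 3: the algebraic multiplicity is 3.

rank(A - 3I) = 1, so the eigenspace has dimension 3 - 1 = 2: the geometric multiplicity is 2.

Since 2 < 3, A is not diagonalizable.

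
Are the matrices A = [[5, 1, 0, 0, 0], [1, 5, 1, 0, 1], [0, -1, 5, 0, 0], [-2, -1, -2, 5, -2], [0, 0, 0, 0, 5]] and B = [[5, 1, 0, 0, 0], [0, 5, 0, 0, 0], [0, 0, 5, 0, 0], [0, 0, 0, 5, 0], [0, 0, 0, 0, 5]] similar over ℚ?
Both have characteristic polynomial (x - 5)^5, but the minimal polynomial of A is (x - 5)^3 while the minimal polynomial of B is (x - 5)^2. The minimal polynomial is a similarity invariant, so A and B are not similar.

No.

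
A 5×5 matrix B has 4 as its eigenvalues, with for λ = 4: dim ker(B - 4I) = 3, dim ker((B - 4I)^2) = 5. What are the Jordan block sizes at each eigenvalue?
Jordan blocks: (4, 2), (4, 2), (4, 1)

λ = 4: successive nullity increments [3, 2] count blocks of size ≥ k; block sizes are [2, 2, 1].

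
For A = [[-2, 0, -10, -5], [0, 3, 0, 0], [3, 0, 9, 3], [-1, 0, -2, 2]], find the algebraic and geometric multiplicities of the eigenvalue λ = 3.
The characteristic polynomial is (x - 3)^4, so the factor x - 3 appears with exponent 4: the algebraic multiplicity is 4.

rank(A - 3I) = 1, so the eigenspace has dimension 4 - 1 = 3: the geometric multiplicity is 3.

Since 3 < 4, A is not diagonalizable.

algebraic multiplicity 4, geometric multiplicity 3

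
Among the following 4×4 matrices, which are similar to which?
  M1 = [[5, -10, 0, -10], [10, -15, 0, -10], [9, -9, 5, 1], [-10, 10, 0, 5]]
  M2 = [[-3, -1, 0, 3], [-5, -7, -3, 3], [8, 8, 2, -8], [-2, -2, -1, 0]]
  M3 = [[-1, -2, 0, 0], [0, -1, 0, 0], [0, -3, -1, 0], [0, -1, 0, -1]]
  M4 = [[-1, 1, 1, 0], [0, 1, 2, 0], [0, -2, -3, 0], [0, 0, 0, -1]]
3 classes: {M1}, {M2}, {M3, M4}

Characteristic polynomials: χ_{M1} = (x - 5)^2(x + 5)^2, χ_{M2} = (x + 2)^4, χ_{M3} = (x + 1)^4, χ_{M4} = (x + 1)^4.

{M1}: invariant factors x + 5, (x - 5)^2(x + 5).

{M2}: invariant factors (x + 2)^2, (x + 2)^2.

{M3, M4}: invariant factors x + 1, x + 1, (x + 1)^2.

Matrices are similar if and only if their invariant-factor lists agree; the partition into similarity classes is {M1}, {M2}, {M3, M4}.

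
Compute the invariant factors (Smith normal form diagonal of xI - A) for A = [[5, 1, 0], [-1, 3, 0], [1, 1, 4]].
The Jordan structure of A has elementary divisors (x - 4)^2, (x - 4). Arranging the block sizes at each eigenvalue in decreasing order and taking row products gives the invariant factors.

Invariant factors (smallest first, each dividing the next): x - 4, (x - 4)^2.

Check: the last factor (x - 4)^2 is the minimal polynomial, and the product (x - 4)^3 is the characteristic polynomial.

x - 4, (x - 4)^2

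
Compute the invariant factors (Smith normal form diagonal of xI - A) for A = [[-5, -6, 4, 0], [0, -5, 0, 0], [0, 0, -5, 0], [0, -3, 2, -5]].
x + 5, x + 5, (x + 5)^2

The Jordan structure of A has elementary divisors (x + 5)^2, (x + 5), (x + 5). Arranging the block sizes at each eigenvalue in decreasing order and taking row products gives the invariant factors.

Invariant factors (smallest first, each dividing the next): x + 5, x + 5, (x + 5)^2.

Check: the last factor (x + 5)^2 is the minimal polynomial, and the product (x + 5)^4 is the characteristic polynomial.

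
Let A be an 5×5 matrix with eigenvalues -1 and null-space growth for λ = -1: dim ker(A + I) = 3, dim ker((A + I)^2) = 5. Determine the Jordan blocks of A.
Jordan blocks: (-1, 2), (-1, 2), (-1, 1)

λ = -1: successive nullity increments [3, 2] count blocks of size ≥ k; block sizes are [2, 2, 1].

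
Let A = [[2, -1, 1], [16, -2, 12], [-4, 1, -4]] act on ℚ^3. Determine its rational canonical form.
R = [[0, 0, -16], [1, 0, -4], [0, 1, -4]]

The invariant factors of A (the non-unit diagonal entries of the Smith normal form of xI - A over ℚ[x]) are (x + 4)(x^2 + 4), each dividing the next. The characteristic polynomial is their product, (x + 4)(x^2 + 4).

The rational canonical form is the block-diagonal matrix of companion matrices C(f_i):
R = [[0, 0, -16], [1, 0, -4], [0, 1, -4]].

Note the characteristic polynomial does not split into linear factors over ℚ, so A has no Jordan form over ℚ; the rational canonical form exists over any field.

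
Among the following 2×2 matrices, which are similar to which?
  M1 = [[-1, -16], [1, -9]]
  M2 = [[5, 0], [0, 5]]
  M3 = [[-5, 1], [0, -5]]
Characteristic polynomials: χ_{M1} = (x + 5)^2, χ_{M2} = (x - 5)^2, χ_{M3} = (x + 5)^2.

{M1, M3}: invariant factors (x + 5)^2.

{M2}: invariant factors x - 5, x - 5.

Matrices are similar if and only if their invariant-factor lists agree; the partition into similarity classes is {M1, M3}, {M2}.

2 classes: {M1, M3}, {M2}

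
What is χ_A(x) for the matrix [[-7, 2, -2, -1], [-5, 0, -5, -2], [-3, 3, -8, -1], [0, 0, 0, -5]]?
xI - A = [[x + 7, -2, 2, 1], [5, x, 5, 2], [3, -3, x + 8, 1], [0, 0, 0, x + 5]].

Expanding det(xI - A) along the first row:
det(xI - A) = + (x + 7)·det([[x, 5, 2], [-3, x + 8, 1], [0, 0, x + 5]]) - (-2)·det([[5, 5, 2], [3, x + 8, 1], [0, 0, x + 5]]) + (2)·det([[5, x, 2], [3, -3, 1], [0, 0, x + 5]]) - (1)·det([[5, x, 5], [3, -3, x + 8], [0, 0, 0]]).

Evaluating gives χ_A(x) = x^4 + 20x^3 + 150x^2 + 500x + 625 = (x + 5)^4.

χ_A(x) = (x + 5)^4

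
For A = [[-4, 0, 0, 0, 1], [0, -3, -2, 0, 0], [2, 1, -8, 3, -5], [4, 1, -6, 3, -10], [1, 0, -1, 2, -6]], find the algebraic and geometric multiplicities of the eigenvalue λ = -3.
algebraic multiplicity 2, geometric multiplicity 1

The characteristic polynomial is (x + 3)^2(x + 4)^3, so the factor x + 3 appears with exponent 2: the algebraic multiplicity is 2.

rank(A + 3I) = 4, so the eigenspace has dimension 5 - 4 = 1: the geometric multiplicity is 1.

Since 1 < 2, A is not diagonalizable.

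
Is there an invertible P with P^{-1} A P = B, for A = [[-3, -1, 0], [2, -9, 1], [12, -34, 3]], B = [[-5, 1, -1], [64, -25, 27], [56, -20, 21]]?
Two matrices over a field are similar if and only if they have the same invariant factors.

Both A and B have characteristic polynomial (x + 3)^3 and minimal polynomial (x + 3)^3. Computing further, both have invariant factors (x + 3)^3. Hence A and B are similar.

Yes.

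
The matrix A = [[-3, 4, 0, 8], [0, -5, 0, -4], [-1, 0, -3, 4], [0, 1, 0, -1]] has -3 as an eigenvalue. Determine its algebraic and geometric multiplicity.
The characteristic polynomial is (x + 3)^4, so the factor x + 3 appears with exponent 4: the algebraic multiplicity is 4.

rank(A + 3I) = 2, so the eigenspace has dimension 4 - 2 = 2: the geometric multiplicity is 2.

Since 2 < 4, A is not diagonalizable.

algebraic multiplicity 4, geometric multiplicity 2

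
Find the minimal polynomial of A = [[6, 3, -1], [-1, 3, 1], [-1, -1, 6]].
m_A(x) = (x - 5)^3

The characteristic polynomial factors as (x - 5)^3. The minimal polynomial is ∏(x - λ)^{k_λ} where k_λ is the size of the largest Jordan block at λ.

For λ = 5: rank(A - 5I) = 2, and the largest Jordan block has size 3 (the smallest k with rank((A - 5I)^k) = rank((A - 5I)^(k+1))).

So m_A(x) = (x - 5)^3.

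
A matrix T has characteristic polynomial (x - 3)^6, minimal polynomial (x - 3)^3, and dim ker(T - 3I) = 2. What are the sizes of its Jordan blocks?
Jordan blocks: (3, 3), (3, 3)

λ = 3: algebraic multiplicity 6 (exponent in χ_T), largest block size 3 (exponent in m_T), 2 blocks (geometric multiplicity). These force block sizes [3, 3].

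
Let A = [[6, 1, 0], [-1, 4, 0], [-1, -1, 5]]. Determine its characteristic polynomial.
xI - A = [[x - 6, -1, 0], [1, x - 4, 0], [1, 1, x - 5]].

Expanding det(xI - A) along the first row:
det(xI - A) = + (x - 6)·det([[x - 4, 0], [1, x - 5]]) - (-1)·det([[1, 0], [1, x - 5]]) + (0)·det([[1, x - 4], [1, 1]]).

Evaluating gives χ_A(x) = x^3 - 15x^2 + 75x - 125 = (x - 5)^3.

χ_A(x) = (x - 5)^3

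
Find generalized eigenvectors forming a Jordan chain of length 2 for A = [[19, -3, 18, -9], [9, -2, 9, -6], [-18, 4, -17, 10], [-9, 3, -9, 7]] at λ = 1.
We seek v_1 ∈ ker((A - I)^2) \ ker(A - I), then set v_{i+1} = (A - I) v_i.

One such chain is v_1 = [[0, 1, 0, 0]]^T, v_2 = [[-3, -3, 4, 3]]^T. Check: (A - I) v_2 = [[0, 0, 0, 0]]^T = 0.

v_1 = [[0, 1, 0, 0]]^T, v_2 = [[-3, -3, 4, 3]]^T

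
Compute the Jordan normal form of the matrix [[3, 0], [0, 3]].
The characteristic polynomial is det(xI - A) = (x - 3)^2, so the eigenvalues are 3 (algebraic multiplicity 2).

For λ = 3: rank(A - 3I) = 0. The eigenspace has dimension 2 - 0 = 2, so there are 2 Jordan blocks; the rank sequence gives block sizes [1, 1].

Assembling the blocks gives the Jordan form J above.

J = [[3, 0], [0, 3]]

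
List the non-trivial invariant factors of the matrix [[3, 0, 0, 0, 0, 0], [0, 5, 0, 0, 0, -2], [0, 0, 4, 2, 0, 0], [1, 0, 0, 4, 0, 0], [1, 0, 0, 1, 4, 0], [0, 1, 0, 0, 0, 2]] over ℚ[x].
x - 4, (x - 4)(x - 3), (x - 4)^2(x - 3)

The Jordan structure of A has elementary divisors (x - 3), (x - 3), (x - 4)^2, (x - 4), (x - 4). Arranging the block sizes at each eigenvalue in decreasing order and taking row products gives the invariant factors.

Invariant factors (smallest first, each dividing the next): x - 4, (x - 4)(x - 3), (x - 4)^2(x - 3).

Check: the last factor (x - 4)^2(x - 3) is the minimal polynomial, and the product (x - 4)^4(x - 3)^2 is the characteristic polynomial.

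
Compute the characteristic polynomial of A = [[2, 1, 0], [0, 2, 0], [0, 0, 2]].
xI - A = [[x - 2, -1, 0], [0, x - 2, 0], [0, 0, x - 2]].

Expanding det(xI - A) along the first row:
det(xI - A) = + (x - 2)·det([[x - 2, 0], [0, x - 2]]) - (-1)·det([[0, 0], [0, x - 2]]) + (0)·det([[0, x - 2], [0, 0]]).

Evaluating gives χ_A(x) = x^3 - 6x^2 + 12x - 8 = (x - 2)^3.

χ_A(x) = (x - 2)^3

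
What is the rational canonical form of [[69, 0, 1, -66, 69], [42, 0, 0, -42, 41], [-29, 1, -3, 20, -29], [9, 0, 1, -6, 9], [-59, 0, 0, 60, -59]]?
R = [[0, 0, 0, 0, 60], [1, 0, 0, 0, 41], [0, 1, 0, 0, -2], [0, 0, 1, 0, 9], [0, 0, 0, 1, 1]]

The invariant factors of A (the non-unit diagonal entries of the Smith normal form of xI - A over ℚ[x]) are (x - 4)(x + 3)(x^3 + 3x + 5), each dividing the next. The characteristic polynomial is their product, (x - 4)(x + 3)(x^3 + 3x + 5).

The rational canonical form is the block-diagonal matrix of companion matrices C(f_i):
R = [[0, 0, 0, 0, 60], [1, 0, 0, 0, 41], [0, 1, 0, 0, -2], [0, 0, 1, 0, 9], [0, 0, 0, 1, 1]].

Note the characteristic polynomial does not split into linear factors over ℚ, so A has no Jordan form over ℚ; the rational canonical form exists over any field.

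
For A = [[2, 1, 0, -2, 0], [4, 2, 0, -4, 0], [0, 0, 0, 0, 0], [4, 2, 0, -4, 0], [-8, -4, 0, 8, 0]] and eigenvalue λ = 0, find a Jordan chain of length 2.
v_1 = [[1, -3, 2, -1, -1]]^T, v_2 = [[1, 2, 0, 2, -4]]^T

We seek v_1 ∈ ker(A^2) \ ker(A), then set v_{i+1} = A v_i.

One such chain is v_1 = [[1, -3, 2, -1, -1]]^T, v_2 = [[1, 2, 0, 2, -4]]^T. Check: A v_2 = [[0, 0, 0, 0, 0]]^T = 0.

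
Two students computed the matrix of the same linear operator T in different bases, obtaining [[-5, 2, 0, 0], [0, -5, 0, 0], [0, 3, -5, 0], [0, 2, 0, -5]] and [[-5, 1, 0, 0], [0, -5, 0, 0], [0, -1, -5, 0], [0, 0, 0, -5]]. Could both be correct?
Two matrices over a field are similar if and only if they have the same invariant factors.

Both A and B have characteristic polynomial (x + 5)^4 and minimal polynomial (x + 5)^2. Computing further, both have invariant factors x + 5, x + 5, (x + 5)^2. Hence A and B are similar.

Yes.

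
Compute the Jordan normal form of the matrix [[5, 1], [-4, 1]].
J = [[3, 1], [0, 3]]

The characteristic polynomial is det(xI - A) = (x - 3)^2, so the eigenvalues are 3 (algebraic multiplicity 2).

For λ = 3: rank(A - 3I) = 1, rank((A - 3I)^2) = 0. The eigenspace has dimension 2 - 1 = 1, so there is 1 Jordan block; the rank sequence gives block sizes [2].

Assembling the blocks gives the Jordan form J above.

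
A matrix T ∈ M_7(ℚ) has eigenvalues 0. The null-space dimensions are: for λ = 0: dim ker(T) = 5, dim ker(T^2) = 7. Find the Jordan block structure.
λ = 0: successive nullity increments [5, 2] count blocks of size ≥ k; block sizes are [2, 2, 1, 1, 1].

Jordan blocks: (0, 2), (0, 2), (0, 1), (0, 1), (0, 1)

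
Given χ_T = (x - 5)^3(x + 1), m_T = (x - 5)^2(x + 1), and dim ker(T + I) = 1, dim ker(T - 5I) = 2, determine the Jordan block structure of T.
λ = -1: algebraic multiplicity 1 (exponent in χ_T), largest block size 1 (exponent in m_T), 1 block (geometric multiplicity). This forces block sizes [1].
λ = 5: algebraic multiplicity 3 (exponent in χ_T), largest block size 2 (exponent in m_T), 2 blocks (geometric multiplicity). These force block sizes [2, 1].

Jordan blocks: (-1, 1), (5, 2), (5, 1)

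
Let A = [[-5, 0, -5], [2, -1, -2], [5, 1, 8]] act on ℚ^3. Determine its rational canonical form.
R = [[0, 0, -5], [1, 0, 16], [0, 1, 2]]

The invariant factors of A (the non-unit diagonal entries of the Smith normal form of xI - A over ℚ[x]) are (x - 5)(x^2 + 3x - 1), each dividing the next. The characteristic polynomial is their product, (x - 5)(x^2 + 3x - 1).

The rational canonical form is the block-diagonal matrix of companion matrices C(f_i):
R = [[0, 0, -5], [1, 0, 16], [0, 1, 2]].

Note the characteristic polynomial does not split into linear factors over ℚ, so A has no Jordan form over ℚ; the rational canonical form exists over any field.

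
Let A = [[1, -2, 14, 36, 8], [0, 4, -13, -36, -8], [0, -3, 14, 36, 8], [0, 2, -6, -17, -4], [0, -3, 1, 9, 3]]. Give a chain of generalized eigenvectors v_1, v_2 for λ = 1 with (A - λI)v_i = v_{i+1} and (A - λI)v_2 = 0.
v_1 = [[-1, 1, 0, 0, 0]]^T, v_2 = [[-2, 3, -3, 2, -3]]^T

We seek v_1 ∈ ker((A - I)^2) \ ker(A - I), then set v_{i+1} = (A - I) v_i.

One such chain is v_1 = [[-1, 1, 0, 0, 0]]^T, v_2 = [[-2, 3, -3, 2, -3]]^T. Check: (A - I) v_2 = [[0, 0, 0, 0, 0]]^T = 0.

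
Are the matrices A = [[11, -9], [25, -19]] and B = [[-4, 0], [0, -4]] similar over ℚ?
Both have characteristic polynomial (x + 4)^2, but the minimal polynomial of A is (x + 4)^2 while the minimal polynomial of B is x + 4. The minimal polynomial is a similarity invariant, so A and B are not similar.

No.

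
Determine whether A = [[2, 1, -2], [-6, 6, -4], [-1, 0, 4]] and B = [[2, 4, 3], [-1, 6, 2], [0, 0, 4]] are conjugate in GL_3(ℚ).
Two matrices over a field are similar if and only if they have the same invariant factors.

Both A and B have characteristic polynomial (x - 4)^3 and minimal polynomial (x - 4)^3. Computing further, both have invariant factors (x - 4)^3. Hence A and B are similar.

Yes.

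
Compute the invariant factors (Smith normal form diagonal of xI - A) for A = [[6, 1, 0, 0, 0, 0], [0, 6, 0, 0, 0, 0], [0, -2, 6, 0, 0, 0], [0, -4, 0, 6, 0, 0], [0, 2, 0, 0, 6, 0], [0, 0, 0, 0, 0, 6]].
The Jordan structure of A has elementary divisors (x - 6)^2, (x - 6), (x - 6), (x - 6), (x - 6). Arranging the block sizes at each eigenvalue in decreasing order and taking row products gives the invariant factors.

Invariant factors (smallest first, each dividing the next): x - 6, x - 6, x - 6, x - 6, (x - 6)^2.

Check: the last factor (x - 6)^2 is the minimal polynomial, and the product (x - 6)^6 is the characteristic polynomial.

x - 6, x - 6, x - 6, x - 6, (x - 6)^2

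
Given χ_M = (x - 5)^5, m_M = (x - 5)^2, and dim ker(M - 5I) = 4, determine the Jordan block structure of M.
Jordan blocks: (5, 2), (5, 1), (5, 1), (5, 1)

λ = 5: algebraic multiplicity 5 (exponent in χ_M), largest block size 2 (exponent in m_M), 4 blocks (geometric multiplicity). These force block sizes [2, 1, 1, 1].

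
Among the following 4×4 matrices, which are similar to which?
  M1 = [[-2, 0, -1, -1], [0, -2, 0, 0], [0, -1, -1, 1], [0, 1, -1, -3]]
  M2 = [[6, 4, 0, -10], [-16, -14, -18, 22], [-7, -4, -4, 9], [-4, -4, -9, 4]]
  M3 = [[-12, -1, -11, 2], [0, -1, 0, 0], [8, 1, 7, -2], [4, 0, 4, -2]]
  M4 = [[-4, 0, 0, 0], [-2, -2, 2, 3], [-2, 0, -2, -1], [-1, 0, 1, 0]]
Characteristic polynomials: χ_{M1} = (x + 2)^4, χ_{M2} = (x + 1)^2(x + 2)(x + 4), χ_{M3} = (x + 1)^2(x + 2)(x + 4), χ_{M4} = (x + 1)^2(x + 2)(x + 4).

{M1}: invariant factors (x + 2)^2, (x + 2)^2.

{M2, M3, M4}: invariant factors (x + 1)^2(x + 2)(x + 4).

Matrices are similar if and only if their invariant-factor lists agree; the partition into similarity classes is {M1}, {M2, M3, M4}.

2 classes: {M1}, {M2, M3, M4}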